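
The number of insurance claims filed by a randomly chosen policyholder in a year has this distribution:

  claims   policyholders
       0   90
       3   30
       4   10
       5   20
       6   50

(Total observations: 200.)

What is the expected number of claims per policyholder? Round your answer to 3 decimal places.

Total = 200, so P(claims=0) = 90/200, etc.
E[X] = (9/20)·0 + (3/20)·3 + (1/20)·4 + (1/10)·5 + (1/4)·6
     = 53/20 ≈ 2.650

2.650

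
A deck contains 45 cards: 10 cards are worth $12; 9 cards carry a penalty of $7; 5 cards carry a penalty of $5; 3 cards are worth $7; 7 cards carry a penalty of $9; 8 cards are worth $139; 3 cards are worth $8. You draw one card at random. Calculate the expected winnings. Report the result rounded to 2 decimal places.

$25.02

E[payout] = (10/45)·12 + (9/45)·(-7) + (5/45)·(-5) + (3/45)·7 + (7/45)·(-9) + (8/45)·139 + (3/45)·8 = 1126/45
≈ $25.02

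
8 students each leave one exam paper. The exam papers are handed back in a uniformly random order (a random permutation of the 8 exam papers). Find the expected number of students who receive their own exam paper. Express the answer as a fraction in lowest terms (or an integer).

1

Let Xᵢ = 1 if person i gets their own exam paper. For each i, P(Xᵢ=1) = 1/8.
By linearity of expectation, E[X₁+…+X_8] = 8·(1/8) = 1.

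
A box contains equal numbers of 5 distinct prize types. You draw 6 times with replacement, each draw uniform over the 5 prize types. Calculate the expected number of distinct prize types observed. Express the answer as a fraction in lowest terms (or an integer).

11529/3125

Let Xⱼ=1 if type j appears at least once. P(Xⱼ=1) = 1 − ((5−1)/5)^6 = 11529/15625.
E[#distinct] = 5·11529/15625 = 11529/3125.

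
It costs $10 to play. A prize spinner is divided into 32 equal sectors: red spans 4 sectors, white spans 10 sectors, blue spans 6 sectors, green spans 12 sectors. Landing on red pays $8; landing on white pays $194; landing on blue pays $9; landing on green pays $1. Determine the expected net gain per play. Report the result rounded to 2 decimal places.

E[payout] = (4/32)·8 + (10/32)·194 + (6/32)·9 + (12/32)·1 = 1019/16
Expected profit = 1019/16 − 10 = 859/16 ≈ $53.69

$53.69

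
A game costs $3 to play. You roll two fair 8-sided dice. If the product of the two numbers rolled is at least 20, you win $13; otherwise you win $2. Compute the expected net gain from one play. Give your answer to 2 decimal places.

E[payout] = (9/16)·2 + (7/16)·13 = 109/16
Expected profit = 109/16 − 3 = 61/16 ≈ $3.81

$3.81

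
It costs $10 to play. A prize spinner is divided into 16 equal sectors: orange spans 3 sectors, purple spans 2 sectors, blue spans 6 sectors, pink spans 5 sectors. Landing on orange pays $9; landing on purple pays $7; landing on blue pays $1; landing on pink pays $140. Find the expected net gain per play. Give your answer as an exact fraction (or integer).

587/16 dollars

E[payout] = (3/16)·9 + (2/16)·7 + (6/16)·1 + (5/16)·140 = 747/16
Expected profit = 747/16 − 10 = 587/16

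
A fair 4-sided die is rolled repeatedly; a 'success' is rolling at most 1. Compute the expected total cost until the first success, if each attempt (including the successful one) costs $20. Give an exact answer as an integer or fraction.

$80

E[#attempts] = 1/p = 4; E[cost] = 20·4 = 80.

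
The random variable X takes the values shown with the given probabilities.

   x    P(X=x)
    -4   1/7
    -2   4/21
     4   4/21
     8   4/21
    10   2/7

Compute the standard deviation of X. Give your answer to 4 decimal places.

E[X] = 88/21, E[X²] = 328/7
Var(X) = E[X²] − (E[X])² = 328/7 − 7744/441 = 12920/441
SD(X) = √(12920/441) ≈ 5.4127

5.4127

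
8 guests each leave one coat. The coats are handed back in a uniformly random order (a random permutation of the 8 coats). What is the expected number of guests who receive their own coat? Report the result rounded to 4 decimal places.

1.0000

Let Xᵢ = 1 if person i gets their own coat. For each i, P(Xᵢ=1) = 1/8.
By linearity of expectation, E[X₁+…+X_8] = 8·(1/8) = 1.
≈ 1.0000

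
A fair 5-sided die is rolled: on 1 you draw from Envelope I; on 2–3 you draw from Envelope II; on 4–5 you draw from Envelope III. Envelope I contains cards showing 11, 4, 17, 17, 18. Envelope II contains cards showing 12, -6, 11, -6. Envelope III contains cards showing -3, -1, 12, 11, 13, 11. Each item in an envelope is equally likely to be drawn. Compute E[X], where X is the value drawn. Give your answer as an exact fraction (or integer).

E[X | Envelope I] = (11 + 4 + 17 + 17 + 18)/5 = 67/5
E[X | Envelope II] = (12 − 6 + 11 − 6)/4 = 11/4
E[X | Envelope III] = (-3 − 1 + 12 + 11 + 13 + 11)/6 = 43/6
E[X] = (1/5)·67/5 + (2/5)·11/4 + (2/5)·43/6 = 997/150

997/150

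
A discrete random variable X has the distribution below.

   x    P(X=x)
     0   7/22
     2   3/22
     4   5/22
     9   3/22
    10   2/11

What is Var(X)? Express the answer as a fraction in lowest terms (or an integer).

7521/484

E[X] = (7/22)·0 + (3/22)·2 + (5/22)·4 + (3/22)·9 + (2/11)·10 = 93/22
E[X²] = (7/22)·0 + (3/22)·4 + (5/22)·16 + (3/22)·81 + (2/11)·100 = 735/22
Var(X) = 735/22 − (93/22)² = 7521/484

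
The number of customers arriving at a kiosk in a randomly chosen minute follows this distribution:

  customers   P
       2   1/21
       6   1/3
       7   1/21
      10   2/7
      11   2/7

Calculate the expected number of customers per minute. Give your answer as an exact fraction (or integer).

59/7

E[X] = (1/21)·2 + (1/3)·6 + (1/21)·7 + (2/7)·10 + (2/7)·11
     = 59/7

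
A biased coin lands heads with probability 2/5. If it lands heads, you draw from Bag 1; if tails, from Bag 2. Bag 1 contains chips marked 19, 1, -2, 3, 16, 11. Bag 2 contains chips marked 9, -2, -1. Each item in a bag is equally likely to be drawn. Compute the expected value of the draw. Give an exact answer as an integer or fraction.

22/5

E[X | Bag 1] = (19 + 1 − 2 + 3 + 16 + 11)/6 = 8
E[X | Bag 2] = (9 − 2 − 1)/3 = 2
E[X] = (2/5)·8 + (3/5)·2 = 22/5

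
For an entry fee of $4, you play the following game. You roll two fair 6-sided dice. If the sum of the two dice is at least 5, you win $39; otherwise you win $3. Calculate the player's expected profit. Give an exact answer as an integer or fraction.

$29

E[payout] = (1/6)·3 + (5/6)·39 = 33
Expected profit = 33 − 4 = 29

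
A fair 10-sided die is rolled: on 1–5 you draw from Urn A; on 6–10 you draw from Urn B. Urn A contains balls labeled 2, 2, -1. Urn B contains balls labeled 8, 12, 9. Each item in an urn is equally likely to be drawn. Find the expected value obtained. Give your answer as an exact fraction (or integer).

E[X | Urn A] = (2 + 2 − 1)/3 = 1
E[X | Urn B] = (8 + 12 + 9)/3 = 29/3
E[X] = (1/2)·1 + (1/2)·29/3 = 16/3

16/3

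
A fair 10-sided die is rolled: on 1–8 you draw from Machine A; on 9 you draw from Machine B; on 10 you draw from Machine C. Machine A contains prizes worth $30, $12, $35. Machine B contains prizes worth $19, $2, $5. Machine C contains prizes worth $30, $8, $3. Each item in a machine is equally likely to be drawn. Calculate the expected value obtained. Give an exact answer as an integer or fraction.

683/30 dollars

E[X | Machine A] = (30 + 12 + 35)/3 = 77/3
E[X | Machine B] = (19 + 2 + 5)/3 = 26/3
E[X | Machine C] = (30 + 8 + 3)/3 = 41/3
E[X] = (4/5)·77/3 + (1/10)·26/3 + (1/10)·41/3 = 683/30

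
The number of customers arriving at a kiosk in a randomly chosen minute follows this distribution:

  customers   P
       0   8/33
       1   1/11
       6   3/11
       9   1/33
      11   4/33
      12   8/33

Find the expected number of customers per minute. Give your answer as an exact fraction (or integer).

206/33

E[X] = (8/33)·0 + (1/11)·1 + (3/11)·6 + (1/33)·9 + (4/33)·11 + (8/33)·12
     = 206/33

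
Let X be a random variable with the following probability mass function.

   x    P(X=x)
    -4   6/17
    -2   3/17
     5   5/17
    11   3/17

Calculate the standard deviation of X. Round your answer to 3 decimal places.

E[X] = 28/17, E[X²] = 596/17
Var(X) = E[X²] − (E[X])² = 596/17 − 784/289 = 9348/289
SD(X) = √(9348/289) ≈ 5.687

5.687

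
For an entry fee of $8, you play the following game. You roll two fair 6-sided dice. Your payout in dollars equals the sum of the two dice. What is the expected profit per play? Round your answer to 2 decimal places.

-$1.00

Distribution of the sum of the two dice: 2 w.p. 1/36, 3 w.p. 1/18, 4 w.p. 1/12, 5 w.p. 1/9, 6 w.p. 5/36, 7 w.p. 1/6, …
E[payout] = (1/36)·2 + (1/18)·3 + (1/12)·4 + (1/9)·5 + (5/36)·6 + (1/6)·7 + (5/36)·8 + (1/9)·9 + (1/12)·10 + (1/18)·11 + (1/36)·12 = 7
Expected profit = 7 − 8 = -1 ≈ -$1.00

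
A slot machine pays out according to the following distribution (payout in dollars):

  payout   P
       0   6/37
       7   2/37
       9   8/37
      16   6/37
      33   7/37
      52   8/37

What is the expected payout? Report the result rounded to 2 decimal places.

$22.41

E[X] = (6/37)·0 + (2/37)·7 + (8/37)·9 + (6/37)·16 + (7/37)·33 + (8/37)·52
     = 829/37 ≈ 22.41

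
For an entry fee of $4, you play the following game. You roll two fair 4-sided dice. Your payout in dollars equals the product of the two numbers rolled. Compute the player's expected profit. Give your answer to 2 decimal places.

Distribution of the product of the two numbers rolled: 1 w.p. 1/16, 2 w.p. 1/8, 3 w.p. 1/8, 4 w.p. 3/16, 6 w.p. 1/8, 8 w.p. 1/8, …
E[payout] = (1/16)·1 + (1/8)·2 + (1/8)·3 + (3/16)·4 + (1/8)·6 + (1/8)·8 + (1/16)·9 + (1/8)·12 + (1/16)·16 = 25/4
Expected profit = 25/4 − 4 = 9/4 ≈ $2.25

$2.25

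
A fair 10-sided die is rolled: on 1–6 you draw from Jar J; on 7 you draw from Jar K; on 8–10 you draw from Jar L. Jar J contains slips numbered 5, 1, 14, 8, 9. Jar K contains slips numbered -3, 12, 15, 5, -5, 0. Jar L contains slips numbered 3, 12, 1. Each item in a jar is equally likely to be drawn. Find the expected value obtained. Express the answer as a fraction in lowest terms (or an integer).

161/25

E[X | Jar J] = (5 + 1 + 14 + 8 + 9)/5 = 37/5
E[X | Jar K] = (-3 + 12 + 15 + 5 − 5 + 0)/6 = 4
E[X | Jar L] = (3 + 12 + 1)/3 = 16/3
E[X] = (3/5)·37/5 + (1/10)·4 + (3/10)·16/3 = 161/25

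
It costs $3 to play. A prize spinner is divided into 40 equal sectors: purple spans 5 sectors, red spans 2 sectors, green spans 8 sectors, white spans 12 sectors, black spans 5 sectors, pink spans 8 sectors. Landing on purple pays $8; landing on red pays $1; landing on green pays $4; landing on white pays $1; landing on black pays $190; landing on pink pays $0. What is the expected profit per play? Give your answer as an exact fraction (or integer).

E[payout] = (5/40)·8 + (2/40)·1 + (8/40)·4 + (12/40)·1 + (5/40)·190 + (8/40)·0 = 259/10
Expected profit = 259/10 − 3 = 229/10

229/10 dollars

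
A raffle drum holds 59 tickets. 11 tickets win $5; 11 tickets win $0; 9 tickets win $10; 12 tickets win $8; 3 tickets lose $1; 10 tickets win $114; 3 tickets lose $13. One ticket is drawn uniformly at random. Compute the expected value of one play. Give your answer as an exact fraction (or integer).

E[payout] = (11/59)·5 + (11/59)·0 + (9/59)·10 + (12/59)·8 + (3/59)·(-1) + (10/59)·114 + (3/59)·(-13) = 1339/59

1339/59 dollars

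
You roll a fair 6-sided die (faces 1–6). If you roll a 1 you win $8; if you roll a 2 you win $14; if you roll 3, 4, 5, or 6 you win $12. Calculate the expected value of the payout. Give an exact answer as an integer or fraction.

E[payout] = (1/6)·8 + (2/3)·12 + (1/6)·14 = 35/3

35/3 dollars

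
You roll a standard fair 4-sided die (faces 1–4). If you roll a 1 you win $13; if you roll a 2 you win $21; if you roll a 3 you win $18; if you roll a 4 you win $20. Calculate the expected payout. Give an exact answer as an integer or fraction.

$18

E[payout] = (1/4)·13 + (1/4)·18 + (1/4)·20 + (1/4)·21 = 18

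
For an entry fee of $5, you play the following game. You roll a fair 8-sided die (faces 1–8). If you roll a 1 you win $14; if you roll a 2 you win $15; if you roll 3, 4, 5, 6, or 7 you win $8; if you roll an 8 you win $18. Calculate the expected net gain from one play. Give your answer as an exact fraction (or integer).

47/8 dollars

E[payout] = (5/8)·8 + (1/8)·14 + (1/8)·15 + (1/8)·18 = 87/8
Expected profit = 87/8 − 5 = 47/8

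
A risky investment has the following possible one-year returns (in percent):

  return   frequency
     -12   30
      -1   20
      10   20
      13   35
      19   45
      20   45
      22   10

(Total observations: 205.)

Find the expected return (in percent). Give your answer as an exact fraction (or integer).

Total = 205, so P(return=-12) = 30/205, etc.
E[X] = (6/41)·(-12) + (4/41)·(-1) + (4/41)·10 + (7/41)·13 + (9/41)·19 + (9/41)·20 + (2/41)·22
     = 450/41

450/41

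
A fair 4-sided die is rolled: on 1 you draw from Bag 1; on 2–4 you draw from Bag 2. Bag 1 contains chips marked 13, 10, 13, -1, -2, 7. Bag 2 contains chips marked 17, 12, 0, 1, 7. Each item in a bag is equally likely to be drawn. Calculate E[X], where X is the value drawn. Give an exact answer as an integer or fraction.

E[X | Bag 1] = (13 + 10 + 13 − 1 − 2 + 7)/6 = 20/3
E[X | Bag 2] = (17 + 12 + 0 + 1 + 7)/5 = 37/5
E[X] = (1/4)·20/3 + (3/4)·37/5 = 433/60

433/60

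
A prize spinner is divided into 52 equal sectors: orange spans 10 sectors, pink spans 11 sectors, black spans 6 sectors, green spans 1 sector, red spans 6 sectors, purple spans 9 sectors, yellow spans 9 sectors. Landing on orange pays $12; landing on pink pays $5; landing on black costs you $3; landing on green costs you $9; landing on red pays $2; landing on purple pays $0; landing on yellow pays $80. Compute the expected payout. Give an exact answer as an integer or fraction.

E[payout] = (10/52)·12 + (11/52)·5 + (6/52)·(-3) + (1/52)·(-9) + (6/52)·2 + (9/52)·0 + (9/52)·80 = 220/13

220/13 dollars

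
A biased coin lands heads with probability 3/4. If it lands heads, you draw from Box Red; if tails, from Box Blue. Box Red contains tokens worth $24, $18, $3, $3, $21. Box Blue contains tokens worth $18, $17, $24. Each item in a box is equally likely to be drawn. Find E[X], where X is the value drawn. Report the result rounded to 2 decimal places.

$15.27

E[X | Box Red] = (24 + 18 + 3 + 3 + 21)/5 = 69/5
E[X | Box Blue] = (18 + 17 + 24)/3 = 59/3
E[X] = (3/4)·69/5 + (1/4)·59/3 = 229/15 ≈ 15.27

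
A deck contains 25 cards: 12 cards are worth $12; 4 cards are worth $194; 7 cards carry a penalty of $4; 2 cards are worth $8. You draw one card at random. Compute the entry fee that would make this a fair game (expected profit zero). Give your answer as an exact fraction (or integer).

908/25 dollars

E[payout] = (12/25)·12 + (4/25)·194 + (7/25)·(-4) + (2/25)·8 = 908/25
Fair fee = E[payout] = 908/25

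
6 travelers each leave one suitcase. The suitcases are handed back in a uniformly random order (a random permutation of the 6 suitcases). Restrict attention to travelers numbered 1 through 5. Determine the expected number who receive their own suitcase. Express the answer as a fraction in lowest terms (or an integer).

5/6

Let Xᵢ = 1 if person i gets their own suitcase. For each i, P(Xᵢ=1) = 1/6.
By linearity of expectation, E[X₁+…+X_5] = 5·(1/6) = 5/6.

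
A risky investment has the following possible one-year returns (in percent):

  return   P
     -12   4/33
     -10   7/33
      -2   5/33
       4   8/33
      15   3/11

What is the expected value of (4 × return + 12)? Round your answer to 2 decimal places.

16.73

E[4x+12] = (4/33)·(-36) + (7/33)·(-28) + (5/33)·4 + (8/33)·28 + (3/11)·72
     = 184/11 ≈ 16.73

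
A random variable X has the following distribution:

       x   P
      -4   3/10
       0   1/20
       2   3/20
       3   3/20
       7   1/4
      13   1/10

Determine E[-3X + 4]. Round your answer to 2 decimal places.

-3.80

E[-3x+4] = (3/10)·16 + (1/20)·4 + (3/20)·(-2) + (3/20)·(-5) + (1/4)·(-17) + (1/10)·(-35)
     = -19/5 ≈ -3.80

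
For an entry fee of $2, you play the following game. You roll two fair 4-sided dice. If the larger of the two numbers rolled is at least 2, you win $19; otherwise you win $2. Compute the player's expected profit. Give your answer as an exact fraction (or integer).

E[payout] = (1/16)·2 + (15/16)·19 = 287/16
Expected profit = 287/16 − 2 = 255/16

255/16 dollars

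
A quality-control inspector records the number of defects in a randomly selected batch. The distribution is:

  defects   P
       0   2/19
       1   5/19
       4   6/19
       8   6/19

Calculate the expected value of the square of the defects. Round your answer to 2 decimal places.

E[X²] = (2/19)·0 + (5/19)·1 + (6/19)·16 + (6/19)·64
     = 485/19 ≈ 25.53

25.53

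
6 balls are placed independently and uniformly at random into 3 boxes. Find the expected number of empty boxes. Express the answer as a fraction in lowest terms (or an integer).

64/243

Let Xⱼ=1 if box j is empty. P(Xⱼ=1) = ((3-1)/3)^6 = 64/729.
By linearity, E[#empty] = 3·64/729 = 64/243.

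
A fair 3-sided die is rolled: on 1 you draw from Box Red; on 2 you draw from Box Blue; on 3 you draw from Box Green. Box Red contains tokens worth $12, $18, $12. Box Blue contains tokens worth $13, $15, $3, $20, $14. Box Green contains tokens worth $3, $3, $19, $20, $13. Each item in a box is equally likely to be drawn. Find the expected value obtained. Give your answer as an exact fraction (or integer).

193/15 dollars

E[X | Box Red] = (12 + 18 + 12)/3 = 14
E[X | Box Blue] = (13 + 15 + 3 + 20 + 14)/5 = 13
E[X | Box Green] = (3 + 3 + 19 + 20 + 13)/5 = 58/5
E[X] = (1/3)·14 + (1/3)·13 + (1/3)·58/5 = 193/15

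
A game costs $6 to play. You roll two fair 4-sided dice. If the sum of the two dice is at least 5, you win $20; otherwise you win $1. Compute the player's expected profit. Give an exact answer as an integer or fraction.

55/8 dollars

E[payout] = (3/8)·1 + (5/8)·20 = 103/8
Expected profit = 103/8 − 6 = 55/8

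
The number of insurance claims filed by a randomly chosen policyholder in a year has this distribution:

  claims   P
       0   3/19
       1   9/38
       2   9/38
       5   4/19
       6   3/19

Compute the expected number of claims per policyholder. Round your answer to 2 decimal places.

2.71

E[X] = (3/19)·0 + (9/38)·1 + (9/38)·2 + (4/19)·5 + (3/19)·6
     = 103/38 ≈ 2.71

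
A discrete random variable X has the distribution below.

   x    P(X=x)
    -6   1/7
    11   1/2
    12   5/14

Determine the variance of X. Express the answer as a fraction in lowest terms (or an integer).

7321/196

E[X] = (1/7)·(-6) + (1/2)·11 + (5/14)·12 = 125/14
E[X²] = (1/7)·36 + (1/2)·121 + (5/14)·144 = 1639/14
Var(X) = 1639/14 − (125/14)² = 7321/196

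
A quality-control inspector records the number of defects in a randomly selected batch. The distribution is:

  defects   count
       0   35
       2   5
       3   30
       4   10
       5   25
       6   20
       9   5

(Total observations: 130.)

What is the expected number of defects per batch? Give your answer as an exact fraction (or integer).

43/13

Total = 130, so P(defects=0) = 35/130, etc.
E[X] = (7/26)·0 + (1/26)·2 + (3/13)·3 + (1/13)·4 + (5/26)·5 + (2/13)·6 + (1/26)·9
     = 43/13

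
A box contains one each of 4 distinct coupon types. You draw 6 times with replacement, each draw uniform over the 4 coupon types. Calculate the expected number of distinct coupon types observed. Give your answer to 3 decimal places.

3.288

Let Xⱼ=1 if type j appears at least once. P(Xⱼ=1) = 1 − ((4−1)/4)^6 = 3367/4096.
E[#distinct] = 4·3367/4096 = 3367/1024.
≈ 3.288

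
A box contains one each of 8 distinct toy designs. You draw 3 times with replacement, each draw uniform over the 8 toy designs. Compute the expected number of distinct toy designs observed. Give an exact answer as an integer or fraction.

169/64

Let Xⱼ=1 if type j appears at least once. P(Xⱼ=1) = 1 − ((8−1)/8)^3 = 169/512.
E[#distinct] = 8·169/512 = 169/64.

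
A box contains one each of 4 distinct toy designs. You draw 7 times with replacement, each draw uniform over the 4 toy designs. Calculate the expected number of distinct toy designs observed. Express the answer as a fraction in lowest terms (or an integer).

Let Xⱼ=1 if type j appears at least once. P(Xⱼ=1) = 1 − ((4−1)/4)^7 = 14197/16384.
E[#distinct] = 4·14197/16384 = 14197/4096.

14197/4096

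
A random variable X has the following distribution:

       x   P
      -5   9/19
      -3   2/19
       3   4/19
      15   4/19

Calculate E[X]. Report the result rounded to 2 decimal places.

E[X] = (9/19)·(-5) + (2/19)·(-3) + (4/19)·3 + (4/19)·15
     = 21/19 ≈ 1.11

1.11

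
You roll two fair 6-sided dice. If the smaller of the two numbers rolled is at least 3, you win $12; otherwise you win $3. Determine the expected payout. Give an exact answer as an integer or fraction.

$7

E[payout] = (5/9)·3 + (4/9)·12 = 7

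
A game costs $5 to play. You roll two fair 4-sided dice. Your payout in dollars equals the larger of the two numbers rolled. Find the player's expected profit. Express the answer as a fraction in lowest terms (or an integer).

Distribution of the larger of the two numbers rolled: 1 w.p. 1/16, 2 w.p. 3/16, 3 w.p. 5/16, 4 w.p. 7/16
E[payout] = (1/16)·1 + (3/16)·2 + (5/16)·3 + (7/16)·4 = 25/8
Expected profit = 25/8 − 5 = -15/8

-15/8 dollars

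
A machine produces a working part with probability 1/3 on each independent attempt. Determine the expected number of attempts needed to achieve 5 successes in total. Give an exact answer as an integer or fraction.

15

By linearity (sum of 5 independent geometric waits), E[trials] = 5/p = 5/(1/3) = 15.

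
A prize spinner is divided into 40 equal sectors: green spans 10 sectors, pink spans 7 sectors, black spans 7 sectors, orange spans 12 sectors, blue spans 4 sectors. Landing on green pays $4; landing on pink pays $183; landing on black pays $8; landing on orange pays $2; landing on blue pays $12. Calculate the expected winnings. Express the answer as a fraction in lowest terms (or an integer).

1449/40 dollars

E[payout] = (10/40)·4 + (7/40)·183 + (7/40)·8 + (12/40)·2 + (4/40)·12 = 1449/40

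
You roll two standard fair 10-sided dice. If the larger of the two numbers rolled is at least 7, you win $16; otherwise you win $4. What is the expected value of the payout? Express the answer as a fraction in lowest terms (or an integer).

E[payout] = (9/25)·4 + (16/25)·16 = 292/25

292/25 dollars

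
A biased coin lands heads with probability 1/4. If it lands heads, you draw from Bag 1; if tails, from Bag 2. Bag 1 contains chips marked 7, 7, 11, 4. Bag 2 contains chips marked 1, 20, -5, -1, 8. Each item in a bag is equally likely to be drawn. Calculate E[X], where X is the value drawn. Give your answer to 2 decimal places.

5.26

E[X | Bag 1] = (7 + 7 + 11 + 4)/4 = 29/4
E[X | Bag 2] = (1 + 20 − 5 − 1 + 8)/5 = 23/5
E[X] = (1/4)·29/4 + (3/4)·23/5 = 421/80 ≈ 5.26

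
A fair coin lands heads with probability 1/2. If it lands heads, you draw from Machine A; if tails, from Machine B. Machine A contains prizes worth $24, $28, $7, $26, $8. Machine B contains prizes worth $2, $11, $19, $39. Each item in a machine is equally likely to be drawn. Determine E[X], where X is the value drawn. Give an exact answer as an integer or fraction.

E[X | Machine A] = (24 + 28 + 7 + 26 + 8)/5 = 93/5
E[X | Machine B] = (2 + 11 + 19 + 39)/4 = 71/4
E[X] = (1/2)·93/5 + (1/2)·71/4 = 727/40

727/40 dollars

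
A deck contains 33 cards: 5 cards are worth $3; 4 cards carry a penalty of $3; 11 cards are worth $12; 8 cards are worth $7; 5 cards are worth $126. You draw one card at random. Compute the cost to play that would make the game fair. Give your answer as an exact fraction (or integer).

821/33 dollars

E[payout] = (5/33)·3 + (4/33)·(-3) + (11/33)·12 + (8/33)·7 + (5/33)·126 = 821/33
Fair fee = E[payout] = 821/33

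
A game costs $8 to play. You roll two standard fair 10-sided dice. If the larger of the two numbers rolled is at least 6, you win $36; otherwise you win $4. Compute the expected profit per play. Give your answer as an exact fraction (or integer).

$20

E[payout] = (1/4)·4 + (3/4)·36 = 28
Expected profit = 28 − 8 = 20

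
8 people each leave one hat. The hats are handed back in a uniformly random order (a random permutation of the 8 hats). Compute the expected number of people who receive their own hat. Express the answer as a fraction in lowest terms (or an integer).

Let Xᵢ = 1 if person i gets their own hat. For each i, P(Xᵢ=1) = 1/8.
By linearity of expectation, E[X₁+…+X_8] = 8·(1/8) = 1.

1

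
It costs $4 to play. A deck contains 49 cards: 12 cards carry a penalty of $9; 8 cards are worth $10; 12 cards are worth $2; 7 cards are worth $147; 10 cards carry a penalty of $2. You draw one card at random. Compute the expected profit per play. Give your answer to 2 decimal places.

$16.51

E[payout] = (12/49)·(-9) + (8/49)·10 + (12/49)·2 + (7/49)·147 + (10/49)·(-2) = 1005/49
Expected profit = 1005/49 − 4 = 809/49 ≈ $16.51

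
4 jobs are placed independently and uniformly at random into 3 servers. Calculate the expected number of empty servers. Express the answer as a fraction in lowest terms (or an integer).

Let Xⱼ=1 if server j is empty. P(Xⱼ=1) = ((3-1)/3)^4 = 16/81.
By linearity, E[#empty] = 3·16/81 = 16/27.

16/27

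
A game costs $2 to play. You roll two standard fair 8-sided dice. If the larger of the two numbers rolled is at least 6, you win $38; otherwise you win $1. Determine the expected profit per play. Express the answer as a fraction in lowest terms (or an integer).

1379/64 dollars

E[payout] = (25/64)·1 + (39/64)·38 = 1507/64
Expected profit = 1507/64 − 2 = 1379/64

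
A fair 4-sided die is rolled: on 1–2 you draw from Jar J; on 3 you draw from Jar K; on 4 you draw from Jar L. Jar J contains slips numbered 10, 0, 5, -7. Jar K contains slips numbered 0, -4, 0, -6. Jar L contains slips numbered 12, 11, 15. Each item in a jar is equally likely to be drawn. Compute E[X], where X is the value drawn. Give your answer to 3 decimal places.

E[X | Jar J] = (10 + 0 + 5 − 7)/4 = 2
E[X | Jar K] = (0 − 4 + 0 − 6)/4 = -5/2
E[X | Jar L] = (12 + 11 + 15)/3 = 38/3
E[X] = (1/2)·2 + (1/4)·(-5/2) + (1/4)·38/3 = 85/24 ≈ 3.542

3.542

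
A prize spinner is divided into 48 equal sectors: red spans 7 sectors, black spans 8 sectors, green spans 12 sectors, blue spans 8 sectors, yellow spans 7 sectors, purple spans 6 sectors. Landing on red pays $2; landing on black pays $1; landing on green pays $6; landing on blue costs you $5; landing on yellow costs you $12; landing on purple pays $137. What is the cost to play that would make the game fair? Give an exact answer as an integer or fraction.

33/2 dollars

E[payout] = (7/48)·2 + (8/48)·1 + (12/48)·6 + (8/48)·(-5) + (7/48)·(-12) + (6/48)·137 = 33/2
Fair fee = E[payout] = 33/2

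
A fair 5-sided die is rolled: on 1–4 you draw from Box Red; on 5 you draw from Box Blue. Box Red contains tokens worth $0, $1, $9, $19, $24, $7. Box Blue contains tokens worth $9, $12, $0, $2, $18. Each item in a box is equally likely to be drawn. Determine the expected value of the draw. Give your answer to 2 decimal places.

E[X | Box Red] = (0 + 1 + 9 + 19 + 24 + 7)/6 = 10
E[X | Box Blue] = (9 + 12 + 0 + 2 + 18)/5 = 41/5
E[X] = (4/5)·10 + (1/5)·41/5 = 241/25 ≈ 9.64

$9.64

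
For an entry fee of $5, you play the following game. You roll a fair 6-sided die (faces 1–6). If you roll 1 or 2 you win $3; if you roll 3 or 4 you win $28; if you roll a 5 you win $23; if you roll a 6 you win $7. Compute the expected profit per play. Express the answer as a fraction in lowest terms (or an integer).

31/3 dollars

E[payout] = (1/3)·3 + (1/6)·7 + (1/6)·23 + (1/3)·28 = 46/3
Expected profit = 46/3 − 5 = 31/3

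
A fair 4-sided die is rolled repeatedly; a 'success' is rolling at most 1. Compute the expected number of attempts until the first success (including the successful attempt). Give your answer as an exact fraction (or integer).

For a geometric distribution, E[trials] = 1/p = 1/(1/4) = 4.

4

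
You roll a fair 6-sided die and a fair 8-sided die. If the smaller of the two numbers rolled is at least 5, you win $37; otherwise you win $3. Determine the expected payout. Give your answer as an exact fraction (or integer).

E[payout] = (5/6)·3 + (1/6)·37 = 26/3

26/3 dollars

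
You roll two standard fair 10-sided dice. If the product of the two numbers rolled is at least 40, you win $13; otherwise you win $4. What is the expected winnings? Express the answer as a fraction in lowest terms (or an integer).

E[payout] = (17/25)·4 + (8/25)·13 = 172/25

172/25 dollars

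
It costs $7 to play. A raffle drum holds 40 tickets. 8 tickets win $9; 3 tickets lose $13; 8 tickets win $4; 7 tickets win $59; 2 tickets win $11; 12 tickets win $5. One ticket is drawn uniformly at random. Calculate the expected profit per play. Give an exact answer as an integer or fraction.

E[payout] = (8/40)·9 + (3/40)·(-13) + (8/40)·4 + (7/40)·59 + (2/40)·11 + (12/40)·5 = 14
Expected profit = 14 − 7 = 7

$7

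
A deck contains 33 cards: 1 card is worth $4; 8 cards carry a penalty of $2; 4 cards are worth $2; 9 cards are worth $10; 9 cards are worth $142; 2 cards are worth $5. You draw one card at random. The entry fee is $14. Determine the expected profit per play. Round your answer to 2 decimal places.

$27.64

E[payout] = (1/33)·4 + (8/33)·(-2) + (4/33)·2 + (9/33)·10 + (9/33)·142 + (2/33)·5 = 458/11
Expected profit = 458/11 − 14 = 304/11 ≈ $27.64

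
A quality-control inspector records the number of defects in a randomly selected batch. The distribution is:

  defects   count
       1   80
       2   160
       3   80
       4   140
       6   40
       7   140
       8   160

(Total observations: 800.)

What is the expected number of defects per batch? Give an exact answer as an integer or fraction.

Total = 800, so P(defects=1) = 80/800, etc.
E[X] = (1/10)·1 + (1/5)·2 + (1/10)·3 + (7/40)·4 + (1/20)·6 + (7/40)·7 + (1/5)·8
     = 37/8

37/8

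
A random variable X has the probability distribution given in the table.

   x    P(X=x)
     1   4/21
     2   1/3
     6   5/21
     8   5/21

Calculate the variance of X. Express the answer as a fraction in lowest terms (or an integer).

3428/441

E[X] = (4/21)·1 + (1/3)·2 + (5/21)·6 + (5/21)·8 = 88/21
E[X²] = (4/21)·1 + (1/3)·4 + (5/21)·36 + (5/21)·64 = 76/3
Var(X) = 76/3 − (88/21)² = 3428/441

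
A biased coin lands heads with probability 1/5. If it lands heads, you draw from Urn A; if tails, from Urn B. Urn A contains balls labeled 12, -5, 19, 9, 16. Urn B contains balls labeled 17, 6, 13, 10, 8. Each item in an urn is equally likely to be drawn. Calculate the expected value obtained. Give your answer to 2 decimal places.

10.68

E[X | Urn A] = (12 − 5 + 19 + 9 + 16)/5 = 51/5
E[X | Urn B] = (17 + 6 + 13 + 10 + 8)/5 = 54/5
E[X] = (1/5)·51/5 + (4/5)·54/5 = 267/25 ≈ 10.68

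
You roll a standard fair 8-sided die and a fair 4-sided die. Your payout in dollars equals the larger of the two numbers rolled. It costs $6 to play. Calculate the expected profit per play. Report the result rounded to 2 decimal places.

Distribution of the larger of the two numbers rolled: 1 w.p. 1/32, 2 w.p. 3/32, 3 w.p. 5/32, 4 w.p. 7/32, 5 w.p. 1/8, 6 w.p. 1/8, …
E[payout] = (1/32)·1 + (3/32)·2 + (5/32)·3 + (7/32)·4 + (1/8)·5 + (1/8)·6 + (1/8)·7 + (1/8)·8 = 77/16
Expected profit = 77/16 − 6 = -19/16 ≈ -$1.19

-$1.19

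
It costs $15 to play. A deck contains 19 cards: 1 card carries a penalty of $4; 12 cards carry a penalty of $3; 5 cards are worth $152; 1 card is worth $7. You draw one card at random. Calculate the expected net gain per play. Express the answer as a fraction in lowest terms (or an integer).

442/19 dollars

E[payout] = (1/19)·(-4) + (12/19)·(-3) + (5/19)·152 + (1/19)·7 = 727/19
Expected profit = 727/19 − 15 = 442/19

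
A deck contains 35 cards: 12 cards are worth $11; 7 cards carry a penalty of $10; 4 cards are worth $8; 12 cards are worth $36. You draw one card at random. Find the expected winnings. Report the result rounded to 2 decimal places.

$15.03

E[payout] = (12/35)·11 + (7/35)·(-10) + (4/35)·8 + (12/35)·36 = 526/35
≈ $15.03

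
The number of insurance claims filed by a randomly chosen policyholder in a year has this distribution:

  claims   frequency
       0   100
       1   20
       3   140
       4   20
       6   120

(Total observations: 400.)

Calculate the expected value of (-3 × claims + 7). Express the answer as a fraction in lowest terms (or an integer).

Total = 400, so P(claims=0) = 100/400, etc.
E[-3x+7] = (1/4)·7 + (1/20)·4 + (7/20)·(-2) + (1/20)·(-5) + (3/10)·(-11)
     = -23/10

-23/10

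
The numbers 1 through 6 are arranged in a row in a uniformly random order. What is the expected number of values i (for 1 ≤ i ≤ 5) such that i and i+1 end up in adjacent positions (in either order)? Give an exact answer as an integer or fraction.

For each i ∈ {1,…,5}, let Xᵢ = 1 if i and i+1 are adjacent. P(Xᵢ=1) = 2·(6−1)!/6! = 2/6.
By linearity, E[ΣXᵢ] = (5)·(2/6) = 5/3.

5/3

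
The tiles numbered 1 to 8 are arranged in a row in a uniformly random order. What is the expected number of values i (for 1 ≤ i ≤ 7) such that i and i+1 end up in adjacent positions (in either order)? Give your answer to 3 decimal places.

For each i ∈ {1,…,7}, let Xᵢ = 1 if i and i+1 are adjacent. P(Xᵢ=1) = 2·(8−1)!/8! = 2/8.
By linearity, E[ΣXᵢ] = (7)·(2/8) = 7/4.
≈ 1.750

1.750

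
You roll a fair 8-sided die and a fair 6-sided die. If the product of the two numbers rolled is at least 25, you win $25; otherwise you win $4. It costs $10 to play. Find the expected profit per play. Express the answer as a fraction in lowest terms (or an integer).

-13/8 dollars

E[payout] = (19/24)·4 + (5/24)·25 = 67/8
Expected profit = 67/8 − 10 = -13/8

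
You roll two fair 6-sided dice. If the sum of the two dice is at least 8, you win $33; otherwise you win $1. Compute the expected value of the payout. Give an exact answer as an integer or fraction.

43/3 dollars

E[payout] = (7/12)·1 + (5/12)·33 = 43/3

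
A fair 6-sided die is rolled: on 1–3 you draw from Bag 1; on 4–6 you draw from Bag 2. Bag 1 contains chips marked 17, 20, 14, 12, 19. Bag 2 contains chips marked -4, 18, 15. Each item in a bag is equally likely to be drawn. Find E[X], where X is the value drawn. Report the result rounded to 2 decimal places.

13.03

E[X | Bag 1] = (17 + 20 + 14 + 12 + 19)/5 = 82/5
E[X | Bag 2] = (-4 + 18 + 15)/3 = 29/3
E[X] = (1/2)·82/5 + (1/2)·29/3 = 391/30 ≈ 13.03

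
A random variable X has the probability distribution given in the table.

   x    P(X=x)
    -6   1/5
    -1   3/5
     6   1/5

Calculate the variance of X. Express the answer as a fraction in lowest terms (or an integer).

366/25

E[X] = (1/5)·(-6) + (3/5)·(-1) + (1/5)·6 = -3/5
E[X²] = (1/5)·36 + (3/5)·1 + (1/5)·36 = 15
Var(X) = 15 − (-3/5)² = 366/25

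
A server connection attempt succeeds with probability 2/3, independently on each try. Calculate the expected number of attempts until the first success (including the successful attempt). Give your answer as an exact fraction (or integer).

3/2

For a geometric distribution, E[trials] = 1/p = 1/(2/3) = 3/2.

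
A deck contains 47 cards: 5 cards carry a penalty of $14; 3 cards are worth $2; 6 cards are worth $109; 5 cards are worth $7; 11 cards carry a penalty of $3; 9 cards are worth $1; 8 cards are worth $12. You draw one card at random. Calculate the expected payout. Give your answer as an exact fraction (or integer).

697/47 dollars

E[payout] = (5/47)·(-14) + (3/47)·2 + (6/47)·109 + (5/47)·7 + (11/47)·(-3) + (9/47)·1 + (8/47)·12 = 697/47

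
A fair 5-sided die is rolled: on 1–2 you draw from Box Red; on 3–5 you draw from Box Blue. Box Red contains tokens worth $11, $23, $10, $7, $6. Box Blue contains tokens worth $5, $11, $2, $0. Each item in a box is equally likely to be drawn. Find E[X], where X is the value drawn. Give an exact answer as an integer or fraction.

E[X | Box Red] = (11 + 23 + 10 + 7 + 6)/5 = 57/5
E[X | Box Blue] = (5 + 11 + 2 + 0)/4 = 9/2
E[X] = (2/5)·57/5 + (3/5)·9/2 = 363/50

363/50 dollars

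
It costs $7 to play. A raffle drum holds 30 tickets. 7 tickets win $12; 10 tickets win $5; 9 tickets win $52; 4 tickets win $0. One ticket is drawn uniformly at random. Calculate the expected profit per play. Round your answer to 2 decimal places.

E[payout] = (7/30)·12 + (10/30)·5 + (9/30)·52 + (4/30)·0 = 301/15
Expected profit = 301/15 − 7 = 196/15 ≈ $13.07

$13.07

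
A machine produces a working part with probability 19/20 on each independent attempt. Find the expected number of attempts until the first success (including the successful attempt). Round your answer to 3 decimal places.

1.053

For a geometric distribution, E[trials] = 1/p = 1/(19/20) = 20/19.
≈ 1.053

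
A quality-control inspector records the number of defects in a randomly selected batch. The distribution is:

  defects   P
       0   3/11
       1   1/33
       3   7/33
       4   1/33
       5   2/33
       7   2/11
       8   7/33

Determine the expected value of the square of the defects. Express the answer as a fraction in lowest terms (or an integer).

872/33

E[X²] = (3/11)·0 + (1/33)·1 + (7/33)·9 + (1/33)·16 + (2/33)·25 + (2/11)·49 + (7/33)·64
     = 872/33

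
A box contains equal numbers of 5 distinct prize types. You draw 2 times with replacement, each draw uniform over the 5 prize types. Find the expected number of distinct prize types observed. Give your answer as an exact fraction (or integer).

Let Xⱼ=1 if type j appears at least once. P(Xⱼ=1) = 1 − ((5−1)/5)^2 = 9/25.
E[#distinct] = 5·9/25 = 9/5.

9/5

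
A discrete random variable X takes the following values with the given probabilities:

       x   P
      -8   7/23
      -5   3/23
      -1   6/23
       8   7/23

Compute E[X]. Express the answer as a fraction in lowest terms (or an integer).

-21/23

E[X] = (7/23)·(-8) + (3/23)·(-5) + (6/23)·(-1) + (7/23)·8
     = -21/23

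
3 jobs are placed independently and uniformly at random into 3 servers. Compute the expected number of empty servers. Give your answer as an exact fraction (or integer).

8/9

Let Xⱼ=1 if server j is empty. P(Xⱼ=1) = ((3-1)/3)^3 = 8/27.
By linearity, E[#empty] = 3·8/27 = 8/9.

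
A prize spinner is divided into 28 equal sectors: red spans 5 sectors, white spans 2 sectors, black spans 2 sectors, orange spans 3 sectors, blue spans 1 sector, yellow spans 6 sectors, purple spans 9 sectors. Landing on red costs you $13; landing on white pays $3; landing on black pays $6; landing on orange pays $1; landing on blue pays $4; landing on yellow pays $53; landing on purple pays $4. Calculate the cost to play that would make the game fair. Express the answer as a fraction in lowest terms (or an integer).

E[payout] = (5/28)·(-13) + (2/28)·3 + (2/28)·6 + (3/28)·1 + (1/28)·4 + (6/28)·53 + (9/28)·4 = 157/14
Fair fee = E[payout] = 157/14

157/14 dollars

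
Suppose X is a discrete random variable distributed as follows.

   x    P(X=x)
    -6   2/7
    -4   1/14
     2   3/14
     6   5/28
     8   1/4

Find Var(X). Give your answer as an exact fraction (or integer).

909/28

E[X] = (2/7)·(-6) + (1/14)·(-4) + (3/14)·2 + (5/28)·6 + (1/4)·8 = 3/2
E[X²] = (2/7)·36 + (1/14)·16 + (3/14)·4 + (5/28)·36 + (1/4)·64 = 243/7
Var(X) = 243/7 − (3/2)² = 909/28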